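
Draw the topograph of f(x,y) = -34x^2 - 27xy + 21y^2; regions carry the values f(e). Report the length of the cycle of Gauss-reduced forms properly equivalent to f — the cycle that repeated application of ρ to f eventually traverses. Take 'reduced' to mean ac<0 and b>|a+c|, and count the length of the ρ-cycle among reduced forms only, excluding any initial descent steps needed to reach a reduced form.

D = 3585, ⌊√D⌋ = 59
descent: ρ → (21,27,-34)  [lands on river]
river: ρ → (-34,41,14)
river: ρ → (14,43,-31)
river: ρ → (-31,19,26)
river: ρ → (26,33,-24)
river: ρ → (-24,15,35)
river: ρ → (35,55,-4)
river: ρ → (-4,57,21)
ρ-cycle length = 8 (tail of 1 descent step not counted)

8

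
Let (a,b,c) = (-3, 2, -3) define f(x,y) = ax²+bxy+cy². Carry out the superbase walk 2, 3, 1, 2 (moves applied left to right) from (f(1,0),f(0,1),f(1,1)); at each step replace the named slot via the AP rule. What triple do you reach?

start (-3,-3,-4) = (f(1,0),f(0,1),f(1,1))
replace slot 2: 2·((-3)+(-4)) − (-3) = -11 → (-3,-11,-4)
replace slot 3: 2·((-3)+(-11)) − (-4) = -24 → (-3,-11,-24)
replace slot 1: 2·((-11)+(-24)) − (-3) = -67 → (-67,-11,-24)
replace slot 2: 2·((-67)+(-24)) − (-11) = -171 → (-67,-171,-24)

-67,-171,-24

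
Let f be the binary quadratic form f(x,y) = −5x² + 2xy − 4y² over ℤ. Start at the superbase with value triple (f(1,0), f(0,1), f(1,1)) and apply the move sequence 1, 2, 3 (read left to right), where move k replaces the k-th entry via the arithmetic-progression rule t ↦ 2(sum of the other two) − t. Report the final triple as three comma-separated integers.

start (-5,-4,-7) = (f(1,0),f(0,1),f(1,1))
replace slot 1: 2·((-4)+(-7)) − (-5) = -17 → (-17,-4,-7)
replace slot 2: 2·((-17)+(-7)) − (-4) = -44 → (-17,-44,-7)
replace slot 3: 2·((-17)+(-44)) − (-7) = -115 → (-17,-44,-115)

-17,-44,-115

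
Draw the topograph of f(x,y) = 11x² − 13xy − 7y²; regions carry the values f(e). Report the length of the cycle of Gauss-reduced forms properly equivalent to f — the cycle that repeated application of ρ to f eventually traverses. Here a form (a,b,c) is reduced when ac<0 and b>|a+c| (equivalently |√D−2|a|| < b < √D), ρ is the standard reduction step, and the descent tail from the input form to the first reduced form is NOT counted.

D = 477, ⌊√D⌋ = 21
descent: ρ → (-7,13,11)  [lands on river]
river: ρ → (11,9,-9)
river: ρ → (-9,9,11)
river: ρ → (11,13,-7)
river: ρ → (-7,15,9)
river: ρ → (9,21,-1)
river: ρ → (-1,21,9)
river: ρ → (9,15,-7)
ρ-cycle length = 8 (tail of 1 descent step not counted)

8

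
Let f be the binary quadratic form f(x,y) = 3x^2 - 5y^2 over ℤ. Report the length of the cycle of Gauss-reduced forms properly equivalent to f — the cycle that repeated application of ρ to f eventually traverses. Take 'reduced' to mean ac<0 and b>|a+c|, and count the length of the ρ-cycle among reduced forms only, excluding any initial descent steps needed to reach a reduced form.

D = 60, ⌊√D⌋ = 7
descent: ρ → (-5,0,3)
descent: ρ → (3,6,-2)  [lands on river]
river: ρ → (-2,6,3)
ρ-cycle length = 2 (tail of 2 descent steps not counted)

2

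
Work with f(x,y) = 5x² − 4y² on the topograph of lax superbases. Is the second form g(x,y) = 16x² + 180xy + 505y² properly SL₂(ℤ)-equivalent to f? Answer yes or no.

D₁ = 80, D₂ = 80
river cycle of f (length 2): (-4, 8, 1), (1, 8, -4)
river cycle of g (length 2): (1, 8, -4), (-4, 8, 1)
cycles coincide ⇒ equivalent

yes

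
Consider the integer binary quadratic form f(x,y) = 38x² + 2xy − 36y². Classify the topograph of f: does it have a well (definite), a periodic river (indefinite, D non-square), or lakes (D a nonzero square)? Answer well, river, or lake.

D = b²−4ac = 2² − 4·38·(-36) = 5476
D = 74² is a perfect square ⇒ form factors over ℤ ⇒ lakes

lake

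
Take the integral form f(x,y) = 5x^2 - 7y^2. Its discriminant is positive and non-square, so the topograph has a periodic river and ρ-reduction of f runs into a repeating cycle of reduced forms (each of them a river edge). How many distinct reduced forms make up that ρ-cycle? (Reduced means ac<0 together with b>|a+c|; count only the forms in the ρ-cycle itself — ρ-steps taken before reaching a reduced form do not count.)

D = 140, ⌊√D⌋ = 11
descent: ρ → (-7,0,5)
descent: ρ → (5,10,-2)  [lands on river]
river: ρ → (-2,10,5)
ρ-cycle length = 2 (tail of 2 descent steps not counted)

2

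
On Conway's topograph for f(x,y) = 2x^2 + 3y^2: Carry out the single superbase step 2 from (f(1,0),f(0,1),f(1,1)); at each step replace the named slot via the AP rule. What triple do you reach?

start (2,3,5) = (f(1,0),f(0,1),f(1,1))
replace slot 2: 2·(2+5) − 3 = 11 → (2,11,5)

2,11,5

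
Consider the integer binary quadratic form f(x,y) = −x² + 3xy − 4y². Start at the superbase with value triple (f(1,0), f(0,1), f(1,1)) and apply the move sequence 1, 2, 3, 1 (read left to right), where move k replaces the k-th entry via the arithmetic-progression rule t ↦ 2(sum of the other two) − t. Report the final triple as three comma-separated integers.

start (-1,-4,-2) = (f(1,0),f(0,1),f(1,1))
replace slot 1: 2·((-4)+(-2)) − (-1) = -11 → (-11,-4,-2)
replace slot 2: 2·((-11)+(-2)) − (-4) = -22 → (-11,-22,-2)
replace slot 3: 2·((-11)+(-22)) − (-2) = -64 → (-11,-22,-64)
replace slot 1: 2·((-22)+(-64)) − (-11) = -161 → (-161,-22,-64)

-161,-22,-64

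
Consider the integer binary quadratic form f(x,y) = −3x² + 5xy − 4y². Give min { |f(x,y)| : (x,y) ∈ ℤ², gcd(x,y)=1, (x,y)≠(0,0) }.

translate: b→1 (≡-5 mod 6), so (3,-5,4)→(3,1,2)
flip: (3,1,2)→(2,-1,3)
reduced (well bottom): (2,-1,3) with a≤c, −a<b≤a
well minimum |f| = |-2| = 2 (negative-definite)

2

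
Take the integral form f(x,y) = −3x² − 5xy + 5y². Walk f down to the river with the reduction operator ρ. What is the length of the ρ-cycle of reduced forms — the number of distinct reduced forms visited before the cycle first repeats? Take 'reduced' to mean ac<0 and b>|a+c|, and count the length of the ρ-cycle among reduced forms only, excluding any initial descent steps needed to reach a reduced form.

D = 85, ⌊√D⌋ = 9
descent: ρ → (5,5,-3)  [lands on river]
river: ρ → (-3,7,3)
river: ρ → (3,5,-5)
river: ρ → (-5,5,3)
river: ρ → (3,7,-3)
river: ρ → (-3,5,5)
ρ-cycle length = 6 (tail of 1 descent step not counted)

6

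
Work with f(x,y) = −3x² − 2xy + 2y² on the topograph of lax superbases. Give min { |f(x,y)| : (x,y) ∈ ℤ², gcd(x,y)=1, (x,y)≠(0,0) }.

descent: ρ → (2,2,-3)  [lands on river]
river: ρ → (-3,4,1)
river: ρ → (1,4,-3)
river: ρ → (-3,2,2)
closes: descent 1, river 4
min |a| on river = 1

1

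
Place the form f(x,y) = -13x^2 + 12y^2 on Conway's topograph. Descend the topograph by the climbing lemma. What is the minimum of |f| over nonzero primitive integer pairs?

descent: ρ → (12,24,-1)  [lands on river]
river: ρ → (-1,24,12)
closes: descent 1, river 2
min |a| on river = 1

1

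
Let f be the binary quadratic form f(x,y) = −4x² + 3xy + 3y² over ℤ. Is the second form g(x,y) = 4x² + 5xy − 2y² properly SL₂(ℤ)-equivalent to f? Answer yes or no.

D₁ = 57, D₂ = 57
river cycle of f (length 6): (3, 3, -4), (-4, 5, 2), (2, 7, -1), (-1, 7, 2), (2, 5, -4), (-4, 3, 3)
river cycle of g (length 6): (-2, 7, 1), (1, 7, -2), (-2, 5, 4), (4, 3, -3), (-3, 3, 4), (4, 5, -2)
cycles differ ⇒ inequivalent

no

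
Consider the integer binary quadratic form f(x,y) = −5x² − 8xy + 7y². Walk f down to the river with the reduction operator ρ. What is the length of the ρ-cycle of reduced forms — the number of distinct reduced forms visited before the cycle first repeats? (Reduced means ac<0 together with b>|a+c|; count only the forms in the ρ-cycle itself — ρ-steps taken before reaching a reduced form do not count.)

D = 204, ⌊√D⌋ = 14
descent: ρ → (7,8,-5)  [lands on river]
river: ρ → (-5,12,3)
river: ρ → (3,12,-5)
river: ρ → (-5,8,7)
river: ρ → (7,6,-6)
river: ρ → (-6,6,7)
ρ-cycle length = 6 (tail of 1 descent step not counted)

6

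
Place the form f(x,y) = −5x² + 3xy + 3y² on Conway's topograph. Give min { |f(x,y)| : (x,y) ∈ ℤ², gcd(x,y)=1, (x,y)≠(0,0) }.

river: ρ → (3,3,-5)
river: ρ → (-5,7,1)
river: ρ → (1,7,-5)
river: ρ → (-5,3,3)
closes: descent 0, river 4
min |a| on river = 1

1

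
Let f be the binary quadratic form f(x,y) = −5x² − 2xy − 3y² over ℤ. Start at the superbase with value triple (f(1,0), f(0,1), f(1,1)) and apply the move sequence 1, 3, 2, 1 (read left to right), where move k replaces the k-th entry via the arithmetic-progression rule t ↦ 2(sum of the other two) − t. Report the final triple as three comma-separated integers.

start (-5,-3,-10) = (f(1,0),f(0,1),f(1,1))
replace slot 1: 2·((-3)+(-10)) − (-5) = -21 → (-21,-3,-10)
replace slot 3: 2·((-21)+(-3)) − (-10) = -38 → (-21,-3,-38)
replace slot 2: 2·((-21)+(-38)) − (-3) = -115 → (-21,-115,-38)
replace slot 1: 2·((-115)+(-38)) − (-21) = -285 → (-285,-115,-38)

-285,-115,-38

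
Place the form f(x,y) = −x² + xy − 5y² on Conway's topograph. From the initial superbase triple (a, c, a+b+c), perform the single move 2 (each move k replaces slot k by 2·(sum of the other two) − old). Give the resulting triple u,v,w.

start (-1,-5,-5) = (f(1,0),f(0,1),f(1,1))
replace slot 2: 2·((-1)+(-5)) − (-5) = -7 → (-1,-7,-5)

-1,-7,-5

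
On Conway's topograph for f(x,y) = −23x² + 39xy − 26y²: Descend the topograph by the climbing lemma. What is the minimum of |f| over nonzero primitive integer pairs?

translate: b→7 (≡-39 mod 46), so (23,-39,26)→(23,7,10)
flip: (23,7,10)→(10,-7,23)
reduced (well bottom): (10,-7,23) with a≤c, −a<b≤a
well minimum |f| = |-10| = 10 (negative-definite)

10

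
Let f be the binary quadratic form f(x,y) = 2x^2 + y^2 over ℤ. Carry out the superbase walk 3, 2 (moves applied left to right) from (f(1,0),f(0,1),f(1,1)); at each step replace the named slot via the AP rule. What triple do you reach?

start (2,1,3) = (f(1,0),f(0,1),f(1,1))
replace slot 3: 2·(2+1) − 3 = 3 → (2,1,3)
replace slot 2: 2·(2+3) − 1 = 9 → (2,9,3)

2,9,3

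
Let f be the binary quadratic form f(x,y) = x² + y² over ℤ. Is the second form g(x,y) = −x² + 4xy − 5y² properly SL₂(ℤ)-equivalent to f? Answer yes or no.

D₁ = -4, D₂ = -4
f: reduced (well bottom): (1,0,1) with a≤c, −a<b≤a
g is negative-definite; reduce −g:
−g: translate: b→0 (≡-4 mod 2), so (1,-4,5)→(1,0,1)
−g: reduced (well bottom): (1,0,1) with a≤c, −a<b≤a
flip sign back: reduced form of g is (-1,0,-1)
reduced forms (1, 0, 1) vs (-1, 0, -1) ⇒ inequivalent

no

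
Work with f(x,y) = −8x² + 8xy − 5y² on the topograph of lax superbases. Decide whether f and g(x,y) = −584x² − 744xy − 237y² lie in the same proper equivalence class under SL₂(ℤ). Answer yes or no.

D₁ = -96, D₂ = -96
f is negative-definite; reduce −f:
−f: translate: b→8 (≡-8 mod 16), so (8,-8,5)→(8,8,5)
−f: flip: (8,8,5)→(5,-8,8)
−f: translate: b→2 (≡-8 mod 10), so (5,-8,8)→(5,2,5)
−f: reduced (well bottom): (5,2,5) with a≤c, −a<b≤a
flip sign back: reduced form of f is (-5,-2,-5)
g is negative-definite; reduce −g:
−g: translate: b→-424 (≡744 mod 1168), so (584,744,237)→(584,-424,77)
−g: flip: (584,-424,77)→(77,424,584)
−g: translate: b→-38 (≡424 mod 154), so (77,424,584)→(77,-38,5)
−g: flip: (77,-38,5)→(5,38,77)
−g: translate: b→-2 (≡38 mod 10), so (5,38,77)→(5,-2,5)
−g: flip: (5,-2,5)→(5,2,5)
−g: reduced (well bottom): (5,2,5) with a≤c, −a<b≤a
flip sign back: reduced form of g is (-5,-2,-5)
reduced forms (-5, -2, -5) vs (-5, -2, -5) ⇒ equivalent

yes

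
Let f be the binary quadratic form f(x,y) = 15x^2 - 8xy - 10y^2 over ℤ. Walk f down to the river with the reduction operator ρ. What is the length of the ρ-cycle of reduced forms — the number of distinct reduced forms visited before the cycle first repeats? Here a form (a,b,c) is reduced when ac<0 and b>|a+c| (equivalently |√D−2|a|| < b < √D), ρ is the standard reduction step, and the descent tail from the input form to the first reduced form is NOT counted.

D = 664, ⌊√D⌋ = 25
descent: ρ → (-10,8,15)  [lands on river]
river: ρ → (15,22,-3)
river: ρ → (-3,20,22)
river: ρ → (22,24,-1)
river: ρ → (-1,24,22)
river: ρ → (22,20,-3)
river: ρ → (-3,22,15)
river: ρ → (15,8,-10)
river: ρ → (-10,12,13)
river: ρ → (13,14,-9)
river: ρ → (-9,22,5)
river: ρ → (5,18,-17)
river: ρ → (-17,16,6)
river: ρ → (6,20,-11)
river: ρ → (-11,24,2)
river: ρ → (2,24,-11)
river: ρ → (-11,20,6)
river: ρ → (6,16,-17)
river: ρ → (-17,18,5)
river: ρ → (5,22,-9)
river: ρ → (-9,14,13)
river: ρ → (13,12,-10)
ρ-cycle length = 22 (tail of 1 descent step not counted)

22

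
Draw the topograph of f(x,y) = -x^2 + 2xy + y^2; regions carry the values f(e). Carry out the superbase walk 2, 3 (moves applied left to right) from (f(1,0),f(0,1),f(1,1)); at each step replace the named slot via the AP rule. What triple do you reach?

start (-1,1,2) = (f(1,0),f(0,1),f(1,1))
replace slot 2: 2·((-1)+2) − 1 = 1 → (-1,1,2)
replace slot 3: 2·((-1)+1) − 2 = -2 → (-1,1,-2)

-1,1,-2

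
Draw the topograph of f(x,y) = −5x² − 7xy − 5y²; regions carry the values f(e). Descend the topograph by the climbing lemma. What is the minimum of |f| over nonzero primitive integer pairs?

translate: b→-3 (≡7 mod 10), so (5,7,5)→(5,-3,3)
flip: (5,-3,3)→(3,3,5)
reduced (well bottom): (3,3,5) with a≤c, −a<b≤a
well minimum |f| = |-3| = 3 (negative-definite)

3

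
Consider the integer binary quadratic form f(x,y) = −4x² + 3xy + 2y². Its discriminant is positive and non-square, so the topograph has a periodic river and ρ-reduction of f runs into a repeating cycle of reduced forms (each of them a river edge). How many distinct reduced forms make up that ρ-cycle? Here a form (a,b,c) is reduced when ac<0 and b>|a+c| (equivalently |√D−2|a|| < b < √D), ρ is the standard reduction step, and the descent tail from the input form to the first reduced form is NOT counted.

D = 41, ⌊√D⌋ = 6
river: ρ → (2,5,-2)
river: ρ → (-2,3,4)
river: ρ → (4,5,-1)
river: ρ → (-1,5,4)
river: ρ → (4,3,-2)
river: ρ → (-2,5,2)
river: ρ → (2,3,-4)
river: ρ → (-4,5,1)
river: ρ → (1,5,-4)
river: ρ → (-4,3,2)
ρ-cycle length = 10 (tail of 0 descent steps not counted)

10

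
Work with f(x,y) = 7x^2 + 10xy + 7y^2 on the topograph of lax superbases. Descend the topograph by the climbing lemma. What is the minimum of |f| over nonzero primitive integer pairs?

translate: b→-4 (≡10 mod 14), so (7,10,7)→(7,-4,4)
flip: (7,-4,4)→(4,4,7)
reduced (well bottom): (4,4,7) with a≤c, −a<b≤a
well minimum = a = 4

4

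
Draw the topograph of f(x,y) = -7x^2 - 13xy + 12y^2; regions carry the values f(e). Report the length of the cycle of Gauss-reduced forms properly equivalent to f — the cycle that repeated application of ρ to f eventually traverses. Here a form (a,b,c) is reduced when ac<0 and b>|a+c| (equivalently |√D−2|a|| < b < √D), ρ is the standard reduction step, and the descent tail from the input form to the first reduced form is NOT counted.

D = 505, ⌊√D⌋ = 22
descent: ρ → (12,13,-7)  [lands on river]
river: ρ → (-7,15,10)
river: ρ → (10,5,-12)
river: ρ → (-12,19,3)
river: ρ → (3,17,-18)
river: ρ → (-18,19,2)
river: ρ → (2,21,-8)
river: ρ → (-8,11,12)
ρ-cycle length = 8 (tail of 1 descent step not counted)

8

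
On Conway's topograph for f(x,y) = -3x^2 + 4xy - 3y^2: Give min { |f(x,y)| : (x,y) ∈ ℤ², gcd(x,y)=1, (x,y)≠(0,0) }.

translate: b→2 (≡-4 mod 6), so (3,-4,3)→(3,2,2)
flip: (3,2,2)→(2,-2,3)
translate: b→2 (≡-2 mod 4), so (2,-2,3)→(2,2,3)
reduced (well bottom): (2,2,3) with a≤c, −a<b≤a
well minimum |f| = |-2| = 2 (negative-definite)

2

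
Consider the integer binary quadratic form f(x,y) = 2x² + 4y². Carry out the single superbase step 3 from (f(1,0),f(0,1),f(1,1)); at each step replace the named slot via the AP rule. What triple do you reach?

start (2,4,6) = (f(1,0),f(0,1),f(1,1))
replace slot 3: 2·(2+4) − 6 = 6 → (2,4,6)

2,4,6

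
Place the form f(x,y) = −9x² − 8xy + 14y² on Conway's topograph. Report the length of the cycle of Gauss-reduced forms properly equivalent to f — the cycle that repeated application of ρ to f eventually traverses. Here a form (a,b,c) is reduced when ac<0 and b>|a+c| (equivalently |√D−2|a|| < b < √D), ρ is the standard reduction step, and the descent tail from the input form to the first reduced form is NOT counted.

D = 568, ⌊√D⌋ = 23
descent: ρ → (14,8,-9)  [lands on river]
river: ρ → (-9,10,13)
river: ρ → (13,16,-6)
river: ρ → (-6,20,7)
river: ρ → (7,22,-3)
river: ρ → (-3,20,14)
ρ-cycle length = 6 (tail of 1 descent step not counted)

6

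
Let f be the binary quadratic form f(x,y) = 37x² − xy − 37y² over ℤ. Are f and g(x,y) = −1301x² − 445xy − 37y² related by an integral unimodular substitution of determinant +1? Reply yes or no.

D₁ = 5477, D₂ = 5477
river cycle of f (length 6): (-37, 1, 37), (37, 73, -1), (-1, 73, 37), (37, 1, -37), (-37, 73, 1), (1, 73, -37)
river cycle of g (length 6): (-37, 1, 37), (37, 73, -1), (-1, 73, 37), (37, 1, -37), (-37, 73, 1), (1, 73, -37)
cycles coincide ⇒ equivalent

yes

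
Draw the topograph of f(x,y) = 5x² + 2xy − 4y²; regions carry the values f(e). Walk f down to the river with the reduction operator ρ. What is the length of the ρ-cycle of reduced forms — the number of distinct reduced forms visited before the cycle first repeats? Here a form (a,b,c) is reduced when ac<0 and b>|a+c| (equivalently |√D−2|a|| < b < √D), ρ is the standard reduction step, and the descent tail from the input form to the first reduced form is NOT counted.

D = 84, ⌊√D⌋ = 9
river: ρ → (-4,6,3)
river: ρ → (3,6,-4)
river: ρ → (-4,2,5)
river: ρ → (5,8,-1)
river: ρ → (-1,8,5)
river: ρ → (5,2,-4)
ρ-cycle length = 6 (tail of 0 descent steps not counted)

6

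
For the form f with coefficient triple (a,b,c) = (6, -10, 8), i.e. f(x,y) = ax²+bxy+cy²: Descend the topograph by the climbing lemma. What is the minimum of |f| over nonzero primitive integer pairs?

translate: b→2 (≡-10 mod 12), so (6,-10,8)→(6,2,4)
flip: (6,2,4)→(4,-2,6)
reduced (well bottom): (4,-2,6) with a≤c, −a<b≤a
well minimum = a = 4

4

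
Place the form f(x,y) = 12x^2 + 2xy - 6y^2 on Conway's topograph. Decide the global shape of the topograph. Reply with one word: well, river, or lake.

D = b²−4ac = 2² − 4·12·(-6) = 292
D > 0 non-square ⇒ indefinite ⇒ periodic river

river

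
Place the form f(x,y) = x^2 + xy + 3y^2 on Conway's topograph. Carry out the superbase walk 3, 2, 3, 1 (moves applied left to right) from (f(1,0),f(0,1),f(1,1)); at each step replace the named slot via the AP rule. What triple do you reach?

start (1,3,5) = (f(1,0),f(0,1),f(1,1))
replace slot 3: 2·(1+3) − 5 = 3 → (1,3,3)
replace slot 2: 2·(1+3) − 3 = 5 → (1,5,3)
replace slot 3: 2·(1+5) − 3 = 9 → (1,5,9)
replace slot 1: 2·(5+9) − 1 = 27 → (27,5,9)

27,5,9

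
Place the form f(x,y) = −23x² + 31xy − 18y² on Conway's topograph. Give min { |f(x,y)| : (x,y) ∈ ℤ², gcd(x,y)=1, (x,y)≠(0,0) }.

translate: b→15 (≡-31 mod 46), so (23,-31,18)→(23,15,10)
flip: (23,15,10)→(10,-15,23)
translate: b→5 (≡-15 mod 20), so (10,-15,23)→(10,5,18)
reduced (well bottom): (10,5,18) with a≤c, −a<b≤a
well minimum |f| = |-10| = 10 (negative-definite)

10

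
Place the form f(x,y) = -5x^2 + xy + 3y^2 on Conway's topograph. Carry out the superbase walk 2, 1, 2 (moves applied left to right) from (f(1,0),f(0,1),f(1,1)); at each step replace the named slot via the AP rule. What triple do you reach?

start (-5,3,-1) = (f(1,0),f(0,1),f(1,1))
replace slot 2: 2·((-5)+(-1)) − 3 = -15 → (-5,-15,-1)
replace slot 1: 2·((-15)+(-1)) − (-5) = -27 → (-27,-15,-1)
replace slot 2: 2·((-27)+(-1)) − (-15) = -41 → (-27,-41,-1)

-27,-41,-1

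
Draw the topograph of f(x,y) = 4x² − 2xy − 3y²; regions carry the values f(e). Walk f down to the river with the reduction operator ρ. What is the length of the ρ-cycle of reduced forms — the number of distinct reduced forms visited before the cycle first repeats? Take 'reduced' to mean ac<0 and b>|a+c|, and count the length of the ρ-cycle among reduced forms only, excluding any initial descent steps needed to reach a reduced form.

D = 52, ⌊√D⌋ = 7
descent: ρ → (-3,2,4)  [lands on river]
river: ρ → (4,6,-1)
river: ρ → (-1,6,4)
river: ρ → (4,2,-3)
river: ρ → (-3,4,3)
river: ρ → (3,2,-4)
river: ρ → (-4,6,1)
river: ρ → (1,6,-4)
river: ρ → (-4,2,3)
river: ρ → (3,4,-3)
ρ-cycle length = 10 (tail of 1 descent step not counted)

10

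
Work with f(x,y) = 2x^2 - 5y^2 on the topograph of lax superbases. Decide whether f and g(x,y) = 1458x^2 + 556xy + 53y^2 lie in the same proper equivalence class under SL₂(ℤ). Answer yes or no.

D₁ = 40, D₂ = 40
river cycle of f (length 6): (2, 4, -3), (-3, 2, 3), (3, 4, -2), (-2, 4, 3), (3, 2, -3), (-3, 4, 2)
river cycle of g (length 6): (3, 2, -3), (-3, 4, 2), (2, 4, -3), (-3, 2, 3), (3, 4, -2), (-2, 4, 3)
cycles coincide ⇒ equivalent

yes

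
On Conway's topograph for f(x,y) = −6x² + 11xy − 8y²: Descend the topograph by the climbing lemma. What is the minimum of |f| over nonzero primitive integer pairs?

translate: b→1 (≡-11 mod 12), so (6,-11,8)→(6,1,3)
flip: (6,1,3)→(3,-1,6)
reduced (well bottom): (3,-1,6) with a≤c, −a<b≤a
well minimum |f| = |-3| = 3 (negative-definite)

3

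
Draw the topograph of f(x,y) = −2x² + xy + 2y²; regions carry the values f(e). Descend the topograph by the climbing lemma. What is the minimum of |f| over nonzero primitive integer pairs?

river: ρ → (2,3,-1)
river: ρ → (-1,3,2)
river: ρ → (2,1,-2)
river: ρ → (-2,3,1)
river: ρ → (1,3,-2)
river: ρ → (-2,1,2)
closes: descent 0, river 6
min |a| on river = 1

1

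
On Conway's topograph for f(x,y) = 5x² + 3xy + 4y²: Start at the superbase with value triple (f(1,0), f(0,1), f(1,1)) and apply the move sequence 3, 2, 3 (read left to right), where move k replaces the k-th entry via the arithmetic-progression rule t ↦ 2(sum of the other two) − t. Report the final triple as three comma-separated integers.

start (5,4,12) = (f(1,0),f(0,1),f(1,1))
replace slot 3: 2·(5+4) − 12 = 6 → (5,4,6)
replace slot 2: 2·(5+6) − 4 = 18 → (5,18,6)
replace slot 3: 2·(5+18) − 6 = 40 → (5,18,40)

5,18,40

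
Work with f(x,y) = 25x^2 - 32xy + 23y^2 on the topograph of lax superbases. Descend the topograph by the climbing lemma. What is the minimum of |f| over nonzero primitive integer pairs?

translate: b→18 (≡-32 mod 50), so (25,-32,23)→(25,18,16)
flip: (25,18,16)→(16,-18,25)
translate: b→14 (≡-18 mod 32), so (16,-18,25)→(16,14,23)
reduced (well bottom): (16,14,23) with a≤c, −a<b≤a
well minimum = a = 16

16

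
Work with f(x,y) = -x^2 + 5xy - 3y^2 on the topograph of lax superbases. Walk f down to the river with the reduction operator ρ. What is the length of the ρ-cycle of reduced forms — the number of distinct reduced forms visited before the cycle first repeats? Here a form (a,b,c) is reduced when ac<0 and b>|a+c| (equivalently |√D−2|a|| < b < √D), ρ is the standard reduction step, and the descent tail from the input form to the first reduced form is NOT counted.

D = 13, ⌊√D⌋ = 3
descent: ρ → (-3,1,1)
descent: ρ → (1,3,-1)  [lands on river]
river: ρ → (-1,3,1)
ρ-cycle length = 2 (tail of 2 descent steps not counted)

2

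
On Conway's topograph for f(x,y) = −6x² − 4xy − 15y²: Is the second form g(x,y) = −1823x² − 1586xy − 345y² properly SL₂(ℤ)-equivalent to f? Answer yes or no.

D₁ = -344, D₂ = -344
f is negative-definite; reduce −f:
−f: reduced (well bottom): (6,4,15) with a≤c, −a<b≤a
flip sign back: reduced form of f is (-6,-4,-15)
g is negative-definite; reduce −g:
−g: flip: (1823,1586,345)→(345,-1586,1823)
−g: translate: b→-206 (≡-1586 mod 690), so (345,-1586,1823)→(345,-206,31)
−g: flip: (345,-206,31)→(31,206,345)
−g: translate: b→20 (≡206 mod 62), so (31,206,345)→(31,20,6)
−g: flip: (31,20,6)→(6,-20,31)
−g: translate: b→4 (≡-20 mod 12), so (6,-20,31)→(6,4,15)
−g: reduced (well bottom): (6,4,15) with a≤c, −a<b≤a
flip sign back: reduced form of g is (-6,-4,-15)
reduced forms (-6, -4, -15) vs (-6, -4, -15) ⇒ equivalent

yes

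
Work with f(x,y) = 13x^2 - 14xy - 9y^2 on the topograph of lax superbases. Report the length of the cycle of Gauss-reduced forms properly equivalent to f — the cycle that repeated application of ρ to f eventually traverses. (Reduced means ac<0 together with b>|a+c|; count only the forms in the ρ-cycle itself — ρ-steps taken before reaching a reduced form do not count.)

D = 664, ⌊√D⌋ = 25
descent: ρ → (-9,14,13)  [lands on river]
river: ρ → (13,12,-10)
river: ρ → (-10,8,15)
river: ρ → (15,22,-3)
river: ρ → (-3,20,22)
river: ρ → (22,24,-1)
river: ρ → (-1,24,22)
river: ρ → (22,20,-3)
river: ρ → (-3,22,15)
river: ρ → (15,8,-10)
river: ρ → (-10,12,13)
river: ρ → (13,14,-9)
river: ρ → (-9,22,5)
river: ρ → (5,18,-17)
river: ρ → (-17,16,6)
river: ρ → (6,20,-11)
river: ρ → (-11,24,2)
river: ρ → (2,24,-11)
river: ρ → (-11,20,6)
river: ρ → (6,16,-17)
river: ρ → (-17,18,5)
river: ρ → (5,22,-9)
ρ-cycle length = 22 (tail of 1 descent step not counted)

22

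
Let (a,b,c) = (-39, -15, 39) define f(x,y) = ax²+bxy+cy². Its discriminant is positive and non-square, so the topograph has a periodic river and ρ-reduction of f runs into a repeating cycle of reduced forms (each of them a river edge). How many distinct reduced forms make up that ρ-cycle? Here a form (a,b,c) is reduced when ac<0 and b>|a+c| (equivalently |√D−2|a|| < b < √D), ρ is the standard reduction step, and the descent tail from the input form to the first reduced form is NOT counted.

D = 6309, ⌊√D⌋ = 79
descent: ρ → (39,15,-39)  [lands on river]
river: ρ → (-39,63,15)
river: ρ → (15,57,-51)
river: ρ → (-51,45,21)
river: ρ → (21,39,-57)
river: ρ → (-57,75,3)
river: ρ → (3,75,-57)
river: ρ → (-57,39,21)
river: ρ → (21,45,-51)
river: ρ → (-51,57,15)
river: ρ → (15,63,-39)
river: ρ → (-39,15,39)
river: ρ → (39,63,-15)
river: ρ → (-15,57,51)
river: ρ → (51,45,-21)
river: ρ → (-21,39,57)
river: ρ → (57,75,-3)
river: ρ → (-3,75,57)
river: ρ → (57,39,-21)
river: ρ → (-21,45,51)
river: ρ → (51,57,-15)
river: ρ → (-15,63,39)
ρ-cycle length = 22 (tail of 1 descent step not counted)

22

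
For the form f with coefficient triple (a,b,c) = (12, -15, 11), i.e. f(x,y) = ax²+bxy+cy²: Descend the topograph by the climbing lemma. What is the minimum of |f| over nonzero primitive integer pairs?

translate: b→9 (≡-15 mod 24), so (12,-15,11)→(12,9,8)
flip: (12,9,8)→(8,-9,12)
translate: b→7 (≡-9 mod 16), so (8,-9,12)→(8,7,11)
reduced (well bottom): (8,7,11) with a≤c, −a<b≤a
well minimum = a = 8

8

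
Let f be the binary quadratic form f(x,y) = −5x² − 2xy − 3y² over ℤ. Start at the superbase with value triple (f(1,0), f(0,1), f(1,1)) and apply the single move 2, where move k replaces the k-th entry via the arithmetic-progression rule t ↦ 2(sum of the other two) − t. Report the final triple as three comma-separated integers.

start (-5,-3,-10) = (f(1,0),f(0,1),f(1,1))
replace slot 2: 2·((-5)+(-10)) − (-3) = -27 → (-5,-27,-10)

-5,-27,-10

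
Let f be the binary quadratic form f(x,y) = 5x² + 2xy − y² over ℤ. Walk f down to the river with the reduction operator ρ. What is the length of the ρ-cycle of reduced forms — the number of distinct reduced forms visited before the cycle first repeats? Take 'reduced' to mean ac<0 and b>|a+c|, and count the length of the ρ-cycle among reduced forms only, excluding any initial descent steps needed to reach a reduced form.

D = 24, ⌊√D⌋ = 4
descent: ρ → (-1,4,2)  [lands on river]
river: ρ → (2,4,-1)
ρ-cycle length = 2 (tail of 1 descent step not counted)

2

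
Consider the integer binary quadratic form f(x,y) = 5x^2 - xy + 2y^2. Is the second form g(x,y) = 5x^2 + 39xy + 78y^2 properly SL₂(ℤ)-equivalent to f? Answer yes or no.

D₁ = -39, D₂ = -39
f: flip: (5,-1,2)→(2,1,5)
f: reduced (well bottom): (2,1,5) with a≤c, −a<b≤a
g: translate: b→-1 (≡39 mod 10), so (5,39,78)→(5,-1,2)
g: flip: (5,-1,2)→(2,1,5)
g: reduced (well bottom): (2,1,5) with a≤c, −a<b≤a
reduced forms (2, 1, 5) vs (2, 1, 5) ⇒ equivalent

yes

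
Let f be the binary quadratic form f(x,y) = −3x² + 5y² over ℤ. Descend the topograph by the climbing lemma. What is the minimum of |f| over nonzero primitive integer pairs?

descent: ρ → (5,0,-3)
descent: ρ → (-3,6,2)  [lands on river]
river: ρ → (2,6,-3)
closes: descent 2, river 2
min |a| on river = 2

2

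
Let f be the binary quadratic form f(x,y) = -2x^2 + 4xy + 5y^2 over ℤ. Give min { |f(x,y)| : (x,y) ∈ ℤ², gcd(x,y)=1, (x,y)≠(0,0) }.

river: ρ → (5,6,-1)
river: ρ → (-1,6,5)
river: ρ → (5,4,-2)
river: ρ → (-2,4,5)
closes: descent 0, river 4
min |a| on river = 1

1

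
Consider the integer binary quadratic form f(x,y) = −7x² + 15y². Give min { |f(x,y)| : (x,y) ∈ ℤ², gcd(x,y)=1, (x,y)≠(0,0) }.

descent: ρ → (15,0,-7)
descent: ρ → (-7,14,8)  [lands on river]
river: ρ → (8,18,-3)
river: ρ → (-3,18,8)
river: ρ → (8,14,-7)
closes: descent 2, river 4
min |a| on river = 3

3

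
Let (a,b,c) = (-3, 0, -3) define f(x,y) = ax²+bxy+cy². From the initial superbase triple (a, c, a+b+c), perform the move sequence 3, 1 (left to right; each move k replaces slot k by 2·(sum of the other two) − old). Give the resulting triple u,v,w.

start (-3,-3,-6) = (f(1,0),f(0,1),f(1,1))
replace slot 3: 2·((-3)+(-3)) − (-6) = -6 → (-3,-3,-6)
replace slot 1: 2·((-3)+(-6)) − (-3) = -15 → (-15,-3,-6)

-15,-3,-6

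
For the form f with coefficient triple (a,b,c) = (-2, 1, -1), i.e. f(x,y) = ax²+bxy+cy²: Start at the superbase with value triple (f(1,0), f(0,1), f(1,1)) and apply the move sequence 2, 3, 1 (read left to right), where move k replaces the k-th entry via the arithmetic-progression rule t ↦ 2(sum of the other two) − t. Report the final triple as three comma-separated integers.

start (-2,-1,-2) = (f(1,0),f(0,1),f(1,1))
replace slot 2: 2·((-2)+(-2)) − (-1) = -7 → (-2,-7,-2)
replace slot 3: 2·((-2)+(-7)) − (-2) = -16 → (-2,-7,-16)
replace slot 1: 2·((-7)+(-16)) − (-2) = -44 → (-44,-7,-16)

-44,-7,-16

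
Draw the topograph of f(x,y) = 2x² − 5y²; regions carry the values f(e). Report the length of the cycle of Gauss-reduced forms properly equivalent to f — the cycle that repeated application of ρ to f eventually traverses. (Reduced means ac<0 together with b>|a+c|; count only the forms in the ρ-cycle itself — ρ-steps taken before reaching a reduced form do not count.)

D = 40, ⌊√D⌋ = 6
descent: ρ → (-5,0,2)
descent: ρ → (2,4,-3)  [lands on river]
river: ρ → (-3,2,3)
river: ρ → (3,4,-2)
river: ρ → (-2,4,3)
river: ρ → (3,2,-3)
river: ρ → (-3,4,2)
ρ-cycle length = 6 (tail of 2 descent steps not counted)

6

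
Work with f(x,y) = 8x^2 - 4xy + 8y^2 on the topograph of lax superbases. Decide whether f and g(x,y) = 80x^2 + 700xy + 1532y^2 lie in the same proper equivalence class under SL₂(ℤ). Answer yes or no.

D₁ = -240, D₂ = -240
f: flip: (8,-4,8)→(8,4,8)
f: reduced (well bottom): (8,4,8) with a≤c, −a<b≤a
g: translate: b→60 (≡700 mod 160), so (80,700,1532)→(80,60,12)
g: flip: (80,60,12)→(12,-60,80)
g: translate: b→12 (≡-60 mod 24), so (12,-60,80)→(12,12,8)
g: flip: (12,12,8)→(8,-12,12)
g: translate: b→4 (≡-12 mod 16), so (8,-12,12)→(8,4,8)
g: reduced (well bottom): (8,4,8) with a≤c, −a<b≤a
reduced forms (8, 4, 8) vs (8, 4, 8) ⇒ equivalent

yes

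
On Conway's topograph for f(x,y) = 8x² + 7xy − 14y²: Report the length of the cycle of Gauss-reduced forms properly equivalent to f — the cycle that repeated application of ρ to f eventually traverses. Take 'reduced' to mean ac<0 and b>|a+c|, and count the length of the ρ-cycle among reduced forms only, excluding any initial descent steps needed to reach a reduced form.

D = 497, ⌊√D⌋ = 22
river: ρ → (-14,21,1)
river: ρ → (1,21,-14)
river: ρ → (-14,7,8)
river: ρ → (8,9,-13)
river: ρ → (-13,17,4)
river: ρ → (4,15,-17)
river: ρ → (-17,19,2)
river: ρ → (2,21,-7)
river: ρ → (-7,21,2)
river: ρ → (2,19,-17)
river: ρ → (-17,15,4)
river: ρ → (4,17,-13)
river: ρ → (-13,9,8)
river: ρ → (8,7,-14)
ρ-cycle length = 14 (tail of 0 descent steps not counted)

14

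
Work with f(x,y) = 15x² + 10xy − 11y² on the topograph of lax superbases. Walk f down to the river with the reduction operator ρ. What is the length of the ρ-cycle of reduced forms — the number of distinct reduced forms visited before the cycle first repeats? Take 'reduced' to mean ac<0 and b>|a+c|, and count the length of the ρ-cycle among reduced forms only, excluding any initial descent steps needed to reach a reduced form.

D = 760, ⌊√D⌋ = 27
river: ρ → (-11,12,14)
river: ρ → (14,16,-9)
river: ρ → (-9,20,10)
river: ρ → (10,20,-9)
river: ρ → (-9,16,14)
river: ρ → (14,12,-11)
river: ρ → (-11,10,15)
river: ρ → (15,20,-6)
river: ρ → (-6,16,21)
river: ρ → (21,26,-1)
river: ρ → (-1,26,21)
river: ρ → (21,16,-6)
river: ρ → (-6,20,15)
river: ρ → (15,10,-11)
ρ-cycle length = 14 (tail of 0 descent steps not counted)

14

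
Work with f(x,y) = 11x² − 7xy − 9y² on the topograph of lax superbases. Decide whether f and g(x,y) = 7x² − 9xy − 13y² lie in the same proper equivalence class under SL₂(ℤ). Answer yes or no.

D₁ = 445, D₂ = 445
river cycle of f (length 10): (-9, 7, 11), (11, 15, -5), (-5, 15, 11), (11, 7, -9), (-9, 11, 9), (9, 7, -11), (-11, 15, 5), (5, 15, -11), (-11, 7, 9), (9, 11, -9)
river cycle of g (length 6): (-13, 9, 7), (7, 19, -3), (-3, 17, 13), (13, 9, -7), (-7, 19, 3), (3, 17, -13)
cycles differ ⇒ inequivalent

no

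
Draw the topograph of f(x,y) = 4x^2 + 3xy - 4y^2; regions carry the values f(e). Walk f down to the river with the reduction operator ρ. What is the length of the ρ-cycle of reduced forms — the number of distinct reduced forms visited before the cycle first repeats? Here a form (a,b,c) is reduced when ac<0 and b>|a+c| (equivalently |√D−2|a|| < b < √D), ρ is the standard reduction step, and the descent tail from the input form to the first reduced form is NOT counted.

D = 73, ⌊√D⌋ = 8
river: ρ → (-4,5,3)
river: ρ → (3,7,-2)
river: ρ → (-2,5,6)
river: ρ → (6,7,-1)
river: ρ → (-1,7,6)
river: ρ → (6,5,-2)
river: ρ → (-2,7,3)
river: ρ → (3,5,-4)
river: ρ → (-4,3,4)
river: ρ → (4,5,-3)
river: ρ → (-3,7,2)
river: ρ → (2,5,-6)
river: ρ → (-6,7,1)
river: ρ → (1,7,-6)
river: ρ → (-6,5,2)
river: ρ → (2,7,-3)
river: ρ → (-3,5,4)
river: ρ → (4,3,-4)
ρ-cycle length = 18 (tail of 0 descent steps not counted)

18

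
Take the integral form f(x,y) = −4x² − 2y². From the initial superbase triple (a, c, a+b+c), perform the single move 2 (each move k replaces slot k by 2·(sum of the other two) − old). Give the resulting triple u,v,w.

start (-4,-2,-6) = (f(1,0),f(0,1),f(1,1))
replace slot 2: 2·((-4)+(-6)) − (-2) = -18 → (-4,-18,-6)

-4,-18,-6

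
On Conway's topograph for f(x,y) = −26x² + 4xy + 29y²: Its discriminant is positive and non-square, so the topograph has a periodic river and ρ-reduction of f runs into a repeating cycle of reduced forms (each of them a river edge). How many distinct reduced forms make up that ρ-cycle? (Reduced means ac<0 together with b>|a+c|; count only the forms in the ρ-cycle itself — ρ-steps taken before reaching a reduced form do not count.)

D = 3032, ⌊√D⌋ = 55
river: ρ → (29,54,-1)
river: ρ → (-1,54,29)
river: ρ → (29,4,-26)
river: ρ → (-26,48,7)
river: ρ → (7,50,-19)
river: ρ → (-19,26,31)
river: ρ → (31,36,-14)
river: ρ → (-14,48,13)
river: ρ → (13,30,-41)
river: ρ → (-41,52,2)
river: ρ → (2,52,-41)
river: ρ → (-41,30,13)
river: ρ → (13,48,-14)
river: ρ → (-14,36,31)
river: ρ → (31,26,-19)
river: ρ → (-19,50,7)
river: ρ → (7,48,-26)
river: ρ → (-26,4,29)
ρ-cycle length = 18 (tail of 0 descent steps not counted)

18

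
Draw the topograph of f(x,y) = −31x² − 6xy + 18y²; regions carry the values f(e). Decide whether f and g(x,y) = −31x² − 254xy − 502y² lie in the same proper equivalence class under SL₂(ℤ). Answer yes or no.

D₁ = 2268, D₂ = 2268
river cycle of f (length 6): (18, 42, -7), (-7, 42, 18), (18, 30, -19), (-19, 46, 2), (2, 46, -19), (-19, 30, 18)
river cycle of g (length 6): (18, 42, -7), (-7, 42, 18), (18, 30, -19), (-19, 46, 2), (2, 46, -19), (-19, 30, 18)
cycles coincide ⇒ equivalent

yes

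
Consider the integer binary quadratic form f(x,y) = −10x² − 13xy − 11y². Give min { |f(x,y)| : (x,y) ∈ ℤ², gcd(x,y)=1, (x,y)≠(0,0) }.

translate: b→-7 (≡13 mod 20), so (10,13,11)→(10,-7,8)
flip: (10,-7,8)→(8,7,10)
reduced (well bottom): (8,7,10) with a≤c, −a<b≤a
well minimum |f| = |-8| = 8 (negative-definite)

8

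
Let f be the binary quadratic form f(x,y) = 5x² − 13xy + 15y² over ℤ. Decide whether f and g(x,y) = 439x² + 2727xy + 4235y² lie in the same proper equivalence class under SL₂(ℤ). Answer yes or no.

D₁ = -131, D₂ = -131
f: translate: b→-3 (≡-13 mod 10), so (5,-13,15)→(5,-3,7)
f: reduced (well bottom): (5,-3,7) with a≤c, −a<b≤a
g: translate: b→93 (≡2727 mod 878), so (439,2727,4235)→(439,93,5)
g: flip: (439,93,5)→(5,-93,439)
g: translate: b→-3 (≡-93 mod 10), so (5,-93,439)→(5,-3,7)
g: reduced (well bottom): (5,-3,7) with a≤c, −a<b≤a
reduced forms (5, -3, 7) vs (5, -3, 7) ⇒ equivalent

yes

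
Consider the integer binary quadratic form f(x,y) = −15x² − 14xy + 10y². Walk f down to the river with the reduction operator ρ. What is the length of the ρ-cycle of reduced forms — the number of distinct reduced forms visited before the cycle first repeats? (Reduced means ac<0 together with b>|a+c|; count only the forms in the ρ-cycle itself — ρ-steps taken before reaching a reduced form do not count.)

D = 796, ⌊√D⌋ = 28
descent: ρ → (10,14,-15)  [lands on river]
river: ρ → (-15,16,9)
river: ρ → (9,20,-11)
river: ρ → (-11,24,5)
river: ρ → (5,26,-6)
river: ρ → (-6,22,13)
river: ρ → (13,4,-15)
river: ρ → (-15,26,2)
river: ρ → (2,26,-15)
river: ρ → (-15,4,13)
river: ρ → (13,22,-6)
river: ρ → (-6,26,5)
river: ρ → (5,24,-11)
river: ρ → (-11,20,9)
river: ρ → (9,16,-15)
river: ρ → (-15,14,10)
river: ρ → (10,26,-3)
river: ρ → (-3,28,1)
river: ρ → (1,28,-3)
river: ρ → (-3,26,10)
ρ-cycle length = 20 (tail of 1 descent step not counted)

20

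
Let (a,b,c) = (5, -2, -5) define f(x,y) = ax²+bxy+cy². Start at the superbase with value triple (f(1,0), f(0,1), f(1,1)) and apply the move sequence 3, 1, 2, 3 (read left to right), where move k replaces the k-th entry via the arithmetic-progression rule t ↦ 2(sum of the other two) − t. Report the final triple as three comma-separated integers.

start (5,-5,-2) = (f(1,0),f(0,1),f(1,1))
replace slot 3: 2·(5+(-5)) − (-2) = 2 → (5,-5,2)
replace slot 1: 2·((-5)+2) − 5 = -11 → (-11,-5,2)
replace slot 2: 2·((-11)+2) − (-5) = -13 → (-11,-13,2)
replace slot 3: 2·((-11)+(-13)) − 2 = -50 → (-11,-13,-50)

-11,-13,-50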